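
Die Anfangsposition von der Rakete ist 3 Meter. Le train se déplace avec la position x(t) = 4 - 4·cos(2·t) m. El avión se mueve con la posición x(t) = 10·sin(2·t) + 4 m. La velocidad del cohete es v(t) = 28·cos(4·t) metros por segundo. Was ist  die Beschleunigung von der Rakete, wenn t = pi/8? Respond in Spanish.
Partiendo de la velocidad v(t) = 28·cos(4·t), tomamos 1 derivada. Derivando la velocidad, obtenemos la aceleración: a(t) = -112·sin(4·t). Tenemos la aceleración a(t) = -112·sin(4·t). Sustituyendo t = pi/8: a(pi/8) = -112.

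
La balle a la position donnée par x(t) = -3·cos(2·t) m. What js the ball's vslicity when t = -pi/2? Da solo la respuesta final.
v(-pi/2) = 0.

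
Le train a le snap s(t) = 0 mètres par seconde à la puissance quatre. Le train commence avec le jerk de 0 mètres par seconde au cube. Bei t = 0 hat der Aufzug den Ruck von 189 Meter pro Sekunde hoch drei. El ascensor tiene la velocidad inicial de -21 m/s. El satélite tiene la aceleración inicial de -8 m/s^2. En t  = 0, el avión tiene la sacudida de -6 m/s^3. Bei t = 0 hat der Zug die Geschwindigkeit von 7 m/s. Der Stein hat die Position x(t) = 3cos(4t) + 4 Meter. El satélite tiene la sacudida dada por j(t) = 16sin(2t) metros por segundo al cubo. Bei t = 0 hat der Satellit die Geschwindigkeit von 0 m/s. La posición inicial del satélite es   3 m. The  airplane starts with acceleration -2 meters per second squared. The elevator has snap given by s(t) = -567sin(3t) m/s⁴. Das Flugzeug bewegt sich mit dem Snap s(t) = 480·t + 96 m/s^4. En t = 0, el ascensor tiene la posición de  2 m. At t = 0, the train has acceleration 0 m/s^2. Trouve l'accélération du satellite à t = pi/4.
Pour résoudre ceci, nous devons prendre 1 primitive de notre équation du jerk j(t) = 16·sin(2·t). En prenant ∫j(t)dt et en appliquant a(0) = -8, nous trouvons a(t) = -8·cos(2·t). De l'équation de l'accélération a(t) = -8·cos(2·t), nous substituons t = pi/4 pour obtenir a = 0.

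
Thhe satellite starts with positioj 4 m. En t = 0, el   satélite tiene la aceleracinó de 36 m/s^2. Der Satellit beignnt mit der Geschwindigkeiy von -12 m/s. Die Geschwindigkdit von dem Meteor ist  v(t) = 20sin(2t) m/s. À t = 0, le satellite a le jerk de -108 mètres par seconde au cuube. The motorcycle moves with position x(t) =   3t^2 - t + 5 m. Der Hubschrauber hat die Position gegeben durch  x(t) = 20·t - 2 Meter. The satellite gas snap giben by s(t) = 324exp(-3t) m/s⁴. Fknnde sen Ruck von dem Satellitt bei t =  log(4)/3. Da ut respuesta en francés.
Nous devons trouver la primitive de notre équation du snap s(t) = 324·exp(-3·t) 1 fois. En intégrant le snap et en utilisant la condition initiale j(0) = -108, nous obtenons j(t) = -108·exp(-3·t). En utilisant j(t) = -108·exp(-3·t) et en substituant t = log(4)/3, nous trouvons j = -27.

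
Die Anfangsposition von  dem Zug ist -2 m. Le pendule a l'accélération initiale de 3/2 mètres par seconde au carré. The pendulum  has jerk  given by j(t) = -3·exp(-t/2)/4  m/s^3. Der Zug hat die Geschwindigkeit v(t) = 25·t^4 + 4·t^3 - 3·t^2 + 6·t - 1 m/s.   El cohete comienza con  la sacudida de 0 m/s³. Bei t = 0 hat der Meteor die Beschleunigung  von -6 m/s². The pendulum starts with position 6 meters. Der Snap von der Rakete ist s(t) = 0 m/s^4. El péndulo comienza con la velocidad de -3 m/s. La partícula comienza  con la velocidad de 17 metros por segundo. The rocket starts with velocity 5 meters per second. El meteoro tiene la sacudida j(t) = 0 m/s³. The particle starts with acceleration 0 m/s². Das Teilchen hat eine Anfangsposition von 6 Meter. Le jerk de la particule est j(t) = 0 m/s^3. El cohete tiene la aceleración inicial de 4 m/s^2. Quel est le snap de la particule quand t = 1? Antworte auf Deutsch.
Wir müssen unsere Gleichung für den Ruck j(t) = 0 1-mal ableiten. Mit d/dt von j(t) finden wir s(t) = 0. Wir haben den Snap s(t) = 0. Durch Einsetzen von t = 1: s(1) = 0.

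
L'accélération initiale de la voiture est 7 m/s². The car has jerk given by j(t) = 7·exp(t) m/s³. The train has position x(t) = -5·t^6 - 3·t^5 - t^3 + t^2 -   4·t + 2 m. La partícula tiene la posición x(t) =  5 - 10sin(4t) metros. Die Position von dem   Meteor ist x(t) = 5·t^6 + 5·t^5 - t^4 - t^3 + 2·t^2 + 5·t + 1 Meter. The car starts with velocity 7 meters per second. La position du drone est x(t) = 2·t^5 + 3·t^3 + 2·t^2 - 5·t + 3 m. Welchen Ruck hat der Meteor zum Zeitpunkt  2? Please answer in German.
Um dies zu lösen, müssen wir 3 Ableitungen unserer Gleichung für die Position x(t) = 5·t^6 + 5·t^5 - t^4 - t^3 + 2·t^2 + 5·t + 1 nehmen. Durch Ableiten von der Position erhalten wir die Geschwindigkeit: v(t) = 30·t^5 + 25·t^4 - 4·t^3 - 3·t^2 + 4·t + 5. Durch Ableiten von der Geschwindigkeit erhalten wir die Beschleunigung: a(t) = 150·t^4 + 100·t^3 - 12·t^2 - 6·t + 4. Die Ableitung von der Beschleunigung ergibt den Ruck: j(t) = 600·t^3 + 300·t^2 - 24·t - 6. Mit j(t) = 600·t^3 + 300·t^2 - 24·t - 6 und Einsetzen von t = 2, finden wir j = 5946.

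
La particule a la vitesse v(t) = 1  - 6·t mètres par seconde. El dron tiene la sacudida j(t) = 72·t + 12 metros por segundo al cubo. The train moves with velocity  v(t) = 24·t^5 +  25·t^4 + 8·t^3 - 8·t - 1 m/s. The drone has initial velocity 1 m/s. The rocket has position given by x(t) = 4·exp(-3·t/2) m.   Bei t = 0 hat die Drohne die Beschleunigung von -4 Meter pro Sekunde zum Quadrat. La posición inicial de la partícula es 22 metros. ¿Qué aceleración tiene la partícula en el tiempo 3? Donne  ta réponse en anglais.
We must differentiate our velocity equation v(t) = 1 - 6·t 1 time. Taking d/dt of v(t), we find a(t) = -6. From the given acceleration equation a(t) = -6, we substitute t = 3 to get a = -6.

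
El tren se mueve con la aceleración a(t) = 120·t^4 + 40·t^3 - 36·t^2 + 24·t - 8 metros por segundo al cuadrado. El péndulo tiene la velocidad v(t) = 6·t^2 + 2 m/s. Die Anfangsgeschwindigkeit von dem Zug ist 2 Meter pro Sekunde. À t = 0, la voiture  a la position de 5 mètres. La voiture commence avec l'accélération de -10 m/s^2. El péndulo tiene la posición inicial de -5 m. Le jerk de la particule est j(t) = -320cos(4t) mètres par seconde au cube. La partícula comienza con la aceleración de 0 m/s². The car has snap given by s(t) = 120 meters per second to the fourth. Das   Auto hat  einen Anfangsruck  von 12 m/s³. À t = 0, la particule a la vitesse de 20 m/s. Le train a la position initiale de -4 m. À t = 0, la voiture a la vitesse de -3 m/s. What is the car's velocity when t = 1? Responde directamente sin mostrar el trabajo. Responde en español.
v(1) = 13.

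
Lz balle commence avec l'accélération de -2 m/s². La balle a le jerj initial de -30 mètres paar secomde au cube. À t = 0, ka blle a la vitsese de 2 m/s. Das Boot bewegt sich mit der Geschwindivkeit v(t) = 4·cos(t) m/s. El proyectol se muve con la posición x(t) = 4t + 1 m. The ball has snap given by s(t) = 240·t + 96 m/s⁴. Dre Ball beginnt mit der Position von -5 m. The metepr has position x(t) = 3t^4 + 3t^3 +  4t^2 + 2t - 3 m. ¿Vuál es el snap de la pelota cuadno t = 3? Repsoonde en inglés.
We have snap s(t) = 240·t + 96. Substituting t = 3: s(3) = 816.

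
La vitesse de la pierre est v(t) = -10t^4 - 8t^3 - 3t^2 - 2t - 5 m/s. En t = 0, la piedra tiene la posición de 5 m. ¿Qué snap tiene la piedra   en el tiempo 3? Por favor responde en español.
Para resolver esto, necesitamos tomar 3 derivadas de nuestra ecuación de la velocidad v(t) = -10·t^4 - 8·t^3 - 3·t^2 - 2·t - 5. La derivada de la velocidad da la aceleración: a(t) = -40·t^3 - 24·t^2 - 6·t - 2. Tomando d/dt de a(t), encontramos j(t) = -120·t^2 - 48·t - 6. Tomando d/dt de j(t), encontramos s(t) = -240·t - 48. Tenemos el snap s(t) = -240·t - 48. Sustituyendo t = 3: s(3) = -768.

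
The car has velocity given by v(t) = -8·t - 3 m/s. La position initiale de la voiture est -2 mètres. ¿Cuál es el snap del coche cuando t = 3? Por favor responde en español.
Partiendo de la velocidad v(t) = -8·t - 3, tomamos 3 derivadas. Tomando d/dt de v(t), encontramos a(t) = -8. La derivada de la aceleración da la sacudida: j(t) = 0. La derivada de la sacudida da el snap: s(t) = 0. De la ecuación del snap s(t) = 0, sustituimos t = 3 para obtener s = 0.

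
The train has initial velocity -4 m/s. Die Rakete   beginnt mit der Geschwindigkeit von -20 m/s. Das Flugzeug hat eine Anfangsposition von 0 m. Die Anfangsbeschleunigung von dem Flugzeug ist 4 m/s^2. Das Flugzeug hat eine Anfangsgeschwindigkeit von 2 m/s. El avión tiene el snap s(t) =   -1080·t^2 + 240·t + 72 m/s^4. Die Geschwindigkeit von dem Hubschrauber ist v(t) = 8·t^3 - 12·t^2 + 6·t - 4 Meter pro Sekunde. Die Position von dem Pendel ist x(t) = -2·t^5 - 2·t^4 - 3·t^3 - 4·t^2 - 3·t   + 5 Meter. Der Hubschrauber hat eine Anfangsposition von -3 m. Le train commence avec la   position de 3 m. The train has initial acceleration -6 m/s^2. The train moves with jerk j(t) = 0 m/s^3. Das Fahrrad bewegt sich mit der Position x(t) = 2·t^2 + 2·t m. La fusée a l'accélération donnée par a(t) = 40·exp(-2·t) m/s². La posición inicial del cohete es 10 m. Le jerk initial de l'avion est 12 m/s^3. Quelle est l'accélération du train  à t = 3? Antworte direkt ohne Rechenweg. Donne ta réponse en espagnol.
En t = 3, a = -6.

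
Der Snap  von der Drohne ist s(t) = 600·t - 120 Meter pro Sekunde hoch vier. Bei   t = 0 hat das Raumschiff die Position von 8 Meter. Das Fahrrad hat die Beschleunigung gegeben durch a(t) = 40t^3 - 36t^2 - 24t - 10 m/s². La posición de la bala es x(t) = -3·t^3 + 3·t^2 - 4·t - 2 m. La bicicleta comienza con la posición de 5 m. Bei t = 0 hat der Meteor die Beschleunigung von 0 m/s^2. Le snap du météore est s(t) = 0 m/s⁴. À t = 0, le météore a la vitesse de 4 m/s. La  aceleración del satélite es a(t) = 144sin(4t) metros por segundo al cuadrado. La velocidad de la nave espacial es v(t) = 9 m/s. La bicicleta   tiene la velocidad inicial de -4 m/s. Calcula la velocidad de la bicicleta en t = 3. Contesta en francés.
Nous devons intégrer notre équation de l'accélération a(t) = 40·t^3 - 36·t^2 - 24·t - 10 1 fois. En intégrant l'accélération et en utilisant la condition initiale v(0) = -4, nous obtenons v(t) = 10·t^4 - 12·t^3 - 12·t^2 - 10·t - 4. Nous avons la vitesse v(t) = 10·t^4 - 12·t^3 - 12·t^2 - 10·t - 4. En substituant t = 3: v(3) = 344.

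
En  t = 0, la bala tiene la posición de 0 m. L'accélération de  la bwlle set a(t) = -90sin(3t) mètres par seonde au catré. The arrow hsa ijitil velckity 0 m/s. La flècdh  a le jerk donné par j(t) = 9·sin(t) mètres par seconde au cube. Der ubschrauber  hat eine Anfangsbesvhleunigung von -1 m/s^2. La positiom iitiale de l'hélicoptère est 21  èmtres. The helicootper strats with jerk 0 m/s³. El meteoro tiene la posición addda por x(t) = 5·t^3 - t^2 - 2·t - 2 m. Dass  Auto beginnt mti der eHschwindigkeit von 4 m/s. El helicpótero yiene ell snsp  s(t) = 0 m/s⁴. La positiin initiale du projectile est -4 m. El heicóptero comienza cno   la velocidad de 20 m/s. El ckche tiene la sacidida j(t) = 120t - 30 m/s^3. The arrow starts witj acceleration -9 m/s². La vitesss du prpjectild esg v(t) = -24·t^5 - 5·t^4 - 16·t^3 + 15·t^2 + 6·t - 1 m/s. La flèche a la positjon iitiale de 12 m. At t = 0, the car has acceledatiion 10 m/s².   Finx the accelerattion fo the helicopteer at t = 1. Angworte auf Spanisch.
Necesitamos integrar nuestra ecuación del snap s(t) = 0 2 veces. Integrando el snap y usando la condición inicial j(0) = 0, obtenemos j(t) = 0. Integrando la sacudida y usando la condición inicial a(0) = -1, obtenemos a(t) = -1. Usando a(t) = -1 y sustituyendo t = 1, encontramos a = -1.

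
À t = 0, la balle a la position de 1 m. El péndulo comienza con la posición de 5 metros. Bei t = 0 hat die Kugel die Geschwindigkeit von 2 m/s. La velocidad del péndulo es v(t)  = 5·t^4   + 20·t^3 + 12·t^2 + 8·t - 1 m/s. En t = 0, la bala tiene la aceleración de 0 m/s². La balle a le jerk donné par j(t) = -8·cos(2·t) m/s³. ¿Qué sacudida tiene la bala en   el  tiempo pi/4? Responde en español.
Tenemos la sacudida j(t) = -8·cos(2·t). Sustituyendo t = pi/4: j(pi/4) = 0.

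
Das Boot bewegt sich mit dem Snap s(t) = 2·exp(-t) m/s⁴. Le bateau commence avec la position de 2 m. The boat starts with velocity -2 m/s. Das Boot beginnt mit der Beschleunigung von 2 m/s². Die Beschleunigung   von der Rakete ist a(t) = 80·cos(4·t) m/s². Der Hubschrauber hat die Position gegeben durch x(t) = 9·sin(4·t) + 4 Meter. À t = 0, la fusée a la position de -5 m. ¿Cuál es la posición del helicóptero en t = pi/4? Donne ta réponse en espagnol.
Usando x(t) = 9·sin(4·t) + 4 y sustituyendo t = pi/4, encontramos x = 4.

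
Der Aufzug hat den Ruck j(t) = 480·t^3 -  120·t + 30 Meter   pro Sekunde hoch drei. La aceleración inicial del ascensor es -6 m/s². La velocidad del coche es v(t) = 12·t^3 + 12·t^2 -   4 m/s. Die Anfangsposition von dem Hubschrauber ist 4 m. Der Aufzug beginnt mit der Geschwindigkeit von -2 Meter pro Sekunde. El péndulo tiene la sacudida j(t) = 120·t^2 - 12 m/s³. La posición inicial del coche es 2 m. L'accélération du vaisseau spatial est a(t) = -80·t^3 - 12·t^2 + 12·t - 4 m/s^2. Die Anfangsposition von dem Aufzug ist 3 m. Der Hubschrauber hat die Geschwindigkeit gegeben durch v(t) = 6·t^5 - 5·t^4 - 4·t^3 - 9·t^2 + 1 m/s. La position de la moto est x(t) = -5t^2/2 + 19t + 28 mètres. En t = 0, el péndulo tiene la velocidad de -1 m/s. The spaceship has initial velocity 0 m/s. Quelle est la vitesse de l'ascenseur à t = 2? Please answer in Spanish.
Debemos encontrar la integral de nuestra ecuación de la sacudida j(t) = 480·t^3 - 120·t + 30 2 veces. La integral de la sacudida es la aceleración. Usando a(0) = -6, obtenemos a(t) = 120·t^4 - 60·t^2 + 30·t - 6. Integrando la aceleración y usando la condición inicial v(0) = -2, obtenemos v(t) = 24·t^5 - 20·t^3 + 15·t^2 - 6·t - 2. De la ecuación de la velocidad v(t) = 24·t^5 - 20·t^3 + 15·t^2 - 6·t - 2, sustituimos t = 2 para obtener v = 654.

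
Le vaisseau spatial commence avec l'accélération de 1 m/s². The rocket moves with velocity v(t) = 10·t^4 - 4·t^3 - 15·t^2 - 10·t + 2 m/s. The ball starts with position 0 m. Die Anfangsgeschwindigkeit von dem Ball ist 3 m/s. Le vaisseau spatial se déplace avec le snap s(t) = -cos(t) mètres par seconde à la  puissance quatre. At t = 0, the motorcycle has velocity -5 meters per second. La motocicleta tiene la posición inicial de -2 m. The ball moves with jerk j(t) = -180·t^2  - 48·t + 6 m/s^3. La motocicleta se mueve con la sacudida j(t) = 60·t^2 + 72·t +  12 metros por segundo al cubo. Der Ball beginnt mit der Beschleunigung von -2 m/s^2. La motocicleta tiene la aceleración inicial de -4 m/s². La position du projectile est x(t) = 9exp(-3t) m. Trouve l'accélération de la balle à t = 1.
En partant du jerk j(t) = -180·t^2 - 48·t + 6, nous prenons 1 intégrale. En intégrant le jerk et en utilisant la condition initiale a(0) = -2, nous obtenons a(t) = -60·t^3 - 24·t^2 + 6·t - 2. Nous avons l'accélération a(t) = -60·t^3 - 24·t^2 + 6·t - 2. En substituant t = 1: a(1) = -80.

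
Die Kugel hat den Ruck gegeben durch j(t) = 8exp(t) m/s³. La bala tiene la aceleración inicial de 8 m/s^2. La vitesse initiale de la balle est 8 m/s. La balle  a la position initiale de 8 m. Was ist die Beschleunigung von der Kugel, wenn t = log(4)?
Um dies zu lösen, müssen wir 1 Integral unserer Gleichung für den Ruck j(t) = 8·exp(t) finden. Die Stammfunktion von dem Ruck ist die Beschleunigung. Mit a(0) = 8 erhalten wir a(t) = 8·exp(t). Wir haben die Beschleunigung a(t) = 8·exp(t). Durch Einsetzen von t = log(4): a(log(4)) = 32.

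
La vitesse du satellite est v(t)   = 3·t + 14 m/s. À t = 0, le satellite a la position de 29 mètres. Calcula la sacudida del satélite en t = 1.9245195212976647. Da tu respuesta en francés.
Nous devons dériver notre équation de la vitesse v(t) = 3·t + 14 2 fois. En dérivant la vitesse, nous obtenons l'accélération: a(t) = 3. En prenant d/dt de a(t), nous trouvons j(t) = 0. Nous avons le jerk j(t) = 0. En substituant t = 1.9245195212976647: j(1.9245195212976647) = 0.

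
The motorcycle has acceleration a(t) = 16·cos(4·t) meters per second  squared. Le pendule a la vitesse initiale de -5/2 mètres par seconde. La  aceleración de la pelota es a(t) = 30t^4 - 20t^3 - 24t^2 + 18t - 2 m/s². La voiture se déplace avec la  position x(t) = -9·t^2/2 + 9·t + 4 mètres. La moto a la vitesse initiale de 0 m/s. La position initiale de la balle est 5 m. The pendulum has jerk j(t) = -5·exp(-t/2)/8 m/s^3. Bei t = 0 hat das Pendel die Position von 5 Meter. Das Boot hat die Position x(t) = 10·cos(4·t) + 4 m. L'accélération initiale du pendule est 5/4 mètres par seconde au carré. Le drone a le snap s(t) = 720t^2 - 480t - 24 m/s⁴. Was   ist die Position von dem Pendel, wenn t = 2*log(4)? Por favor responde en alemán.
Um dies zu lösen, müssen wir 3 Stammfunktionen unserer Gleichung für den Ruck j(t) = -5·exp(-t/2)/8 finden. Durch Integration von dem Ruck und Verwendung der Anfangsbedingung a(0) = 5/4, erhalten wir a(t) = 5·exp(-t/2)/4. Mit ∫a(t)dt und Anwendung von v(0) = -5/2, finden wir v(t) = -5·exp(-t/2)/2. Die Stammfunktion von der Geschwindigkeit ist die Position. Mit x(0) = 5 erhalten wir x(t) = 5·exp(-t/2). Mit x(t) = 5·exp(-t/2) und Einsetzen von t = 2*log(4), finden wir x = 5/4.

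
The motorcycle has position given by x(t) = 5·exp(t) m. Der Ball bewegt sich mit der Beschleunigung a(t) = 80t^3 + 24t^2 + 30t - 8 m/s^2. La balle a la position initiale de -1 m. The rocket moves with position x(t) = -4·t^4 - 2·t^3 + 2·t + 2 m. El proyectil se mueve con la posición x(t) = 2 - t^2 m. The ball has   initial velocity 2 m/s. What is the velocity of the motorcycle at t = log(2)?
To solve this, we need to take 1 derivative of our position equation x(t) = 5·exp(t). The derivative of position gives velocity: v(t) = 5·exp(t). From the given velocity equation v(t) = 5·exp(t), we substitute t = log(2) to get v = 10.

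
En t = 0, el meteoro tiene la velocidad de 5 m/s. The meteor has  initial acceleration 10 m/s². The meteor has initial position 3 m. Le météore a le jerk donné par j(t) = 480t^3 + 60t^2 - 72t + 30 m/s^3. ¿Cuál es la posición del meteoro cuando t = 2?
Debemos encontrar la integral de nuestra ecuación de la sacudida j(t) = 480·t^3 + 60·t^2 - 72·t + 30 3 veces. La integral de la sacudida es la aceleración. Usando a(0) = 10, obtenemos a(t) = 120·t^4 + 20·t^3 - 36·t^2 + 30·t + 10. Integrando la aceleración y usando la condición inicial v(0) = 5, obtenemos v(t) = 24·t^5 + 5·t^4 - 12·t^3 + 15·t^2 + 10·t + 5. Tomando ∫v(t)dt y aplicando x(0) = 3, encontramos x(t) = 4·t^6 + t^5 - 3·t^4 + 5·t^3 + 5·t^2 + 5·t + 3. De la ecuación de la posición x(t) = 4·t^6 + t^5 - 3·t^4 + 5·t^3 + 5·t^2 + 5·t + 3, sustituimos t = 2 para obtener x = 313.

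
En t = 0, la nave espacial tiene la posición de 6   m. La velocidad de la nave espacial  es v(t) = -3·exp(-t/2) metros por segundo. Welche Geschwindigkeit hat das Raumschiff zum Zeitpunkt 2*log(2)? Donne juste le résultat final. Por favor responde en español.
v(2*log(2)) = -3/2.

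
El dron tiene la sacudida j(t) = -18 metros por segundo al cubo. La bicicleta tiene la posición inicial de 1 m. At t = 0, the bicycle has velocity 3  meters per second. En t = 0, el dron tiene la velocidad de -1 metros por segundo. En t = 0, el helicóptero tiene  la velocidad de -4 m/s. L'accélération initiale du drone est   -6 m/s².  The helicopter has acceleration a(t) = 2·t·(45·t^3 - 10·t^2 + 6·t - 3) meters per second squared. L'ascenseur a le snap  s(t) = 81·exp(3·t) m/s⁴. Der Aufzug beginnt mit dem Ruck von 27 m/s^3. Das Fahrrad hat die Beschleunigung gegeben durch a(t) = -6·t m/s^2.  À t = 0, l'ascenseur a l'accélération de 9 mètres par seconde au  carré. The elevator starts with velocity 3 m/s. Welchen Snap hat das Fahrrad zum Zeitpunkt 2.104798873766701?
Ausgehend von der Beschleunigung a(t) = -6·t, nehmen wir 2 Ableitungen. Die Ableitung von der Beschleunigung ergibt den Ruck: j(t) = -6. Mit d/dt von j(t) finden wir s(t) = 0. Wir haben den Snap s(t) = 0. Durch Einsetzen von t = 2.104798873766701: s(2.104798873766701) = 0.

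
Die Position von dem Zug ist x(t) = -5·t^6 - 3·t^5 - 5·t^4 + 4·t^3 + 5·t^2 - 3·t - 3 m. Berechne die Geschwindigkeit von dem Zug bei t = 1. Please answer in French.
Pour résoudre ceci, nous devons prendre 1 dérivée de notre équation de la position x(t) = -5·t^6 - 3·t^5 - 5·t^4 + 4·t^3 + 5·t^2 - 3·t - 3. La dérivée de la position donne la vitesse: v(t) = -30·t^5 - 15·t^4 - 20·t^3 + 12·t^2 + 10·t - 3. De l'équation de la vitesse v(t) = -30·t^5 - 15·t^4 - 20·t^3 + 12·t^2 + 10·t - 3, nous substituons t = 1 pour obtenir v = -46.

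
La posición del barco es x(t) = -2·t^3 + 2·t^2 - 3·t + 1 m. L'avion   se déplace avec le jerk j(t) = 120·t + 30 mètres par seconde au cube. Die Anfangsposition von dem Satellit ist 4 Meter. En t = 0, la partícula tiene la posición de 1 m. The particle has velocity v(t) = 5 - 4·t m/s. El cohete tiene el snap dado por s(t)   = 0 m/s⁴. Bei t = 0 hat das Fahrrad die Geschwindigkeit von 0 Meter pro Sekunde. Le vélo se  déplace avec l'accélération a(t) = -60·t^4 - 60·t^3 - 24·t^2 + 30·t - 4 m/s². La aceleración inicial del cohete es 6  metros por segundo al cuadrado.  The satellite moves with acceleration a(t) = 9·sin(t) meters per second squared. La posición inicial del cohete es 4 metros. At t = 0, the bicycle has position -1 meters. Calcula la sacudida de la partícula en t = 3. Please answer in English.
Starting from velocity v(t) = 5 - 4·t, we take 2 derivatives. Taking d/dt of v(t), we find a(t) = -4. Taking d/dt of a(t), we find j(t) = 0. Using j(t) = 0 and substituting t = 3, we find j = 0.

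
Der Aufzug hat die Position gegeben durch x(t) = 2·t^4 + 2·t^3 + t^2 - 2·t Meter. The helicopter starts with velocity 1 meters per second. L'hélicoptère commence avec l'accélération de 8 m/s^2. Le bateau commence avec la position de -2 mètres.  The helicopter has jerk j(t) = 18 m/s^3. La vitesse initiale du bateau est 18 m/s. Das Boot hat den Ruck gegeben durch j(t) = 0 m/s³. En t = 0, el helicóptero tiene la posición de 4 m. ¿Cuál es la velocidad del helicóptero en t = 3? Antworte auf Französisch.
Pour résoudre ceci, nous devons prendre 2 intégrales de notre équation du jerk j(t) = 18. En intégrant le jerk et en utilisant la condition initiale a(0) = 8, nous obtenons a(t) = 18·t + 8. L'intégrale de l'accélération est la vitesse. En utilisant v(0) = 1, nous obtenons v(t) = 9·t^2 + 8·t + 1. Nous avons la vitesse v(t) = 9·t^2 + 8·t + 1. En substituant t = 3: v(3) = 106.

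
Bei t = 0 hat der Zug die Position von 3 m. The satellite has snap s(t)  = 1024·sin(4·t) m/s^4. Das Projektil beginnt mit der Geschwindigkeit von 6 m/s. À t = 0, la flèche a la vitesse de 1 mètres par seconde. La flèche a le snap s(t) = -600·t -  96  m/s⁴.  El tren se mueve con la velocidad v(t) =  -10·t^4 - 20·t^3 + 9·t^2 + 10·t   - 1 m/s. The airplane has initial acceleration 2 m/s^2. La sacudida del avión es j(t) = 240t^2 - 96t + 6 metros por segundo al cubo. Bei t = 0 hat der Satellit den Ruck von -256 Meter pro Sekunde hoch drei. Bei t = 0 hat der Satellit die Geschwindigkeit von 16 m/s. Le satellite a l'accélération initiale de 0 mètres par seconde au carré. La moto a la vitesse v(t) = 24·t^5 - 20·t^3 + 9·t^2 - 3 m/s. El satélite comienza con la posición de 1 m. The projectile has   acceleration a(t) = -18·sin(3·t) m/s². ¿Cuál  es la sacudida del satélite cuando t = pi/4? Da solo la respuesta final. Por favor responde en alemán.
Bei t = pi/4, j = 256.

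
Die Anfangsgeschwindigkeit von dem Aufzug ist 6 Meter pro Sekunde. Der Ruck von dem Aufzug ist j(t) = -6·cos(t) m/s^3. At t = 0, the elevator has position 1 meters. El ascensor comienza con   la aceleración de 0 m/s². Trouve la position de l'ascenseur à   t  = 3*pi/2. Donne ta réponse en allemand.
Um dies zu lösen, müssen wir 3 Integrale unserer Gleichung für den Ruck j(t) = -6·cos(t) finden. Durch Integration von dem Ruck und Verwendung der Anfangsbedingung a(0) = 0, erhalten wir a(t) = -6·sin(t). Durch Integration von der Beschleunigung und Verwendung der Anfangsbedingung v(0) = 6, erhalten wir v(t) = 6·cos(t). Durch Integration von der Geschwindigkeit und Verwendung der Anfangsbedingung x(0) = 1, erhalten wir x(t) = 6·sin(t) + 1. Wir haben die Position x(t) = 6·sin(t) + 1. Durch Einsetzen von t = 3*pi/2: x(3*pi/2) = -5.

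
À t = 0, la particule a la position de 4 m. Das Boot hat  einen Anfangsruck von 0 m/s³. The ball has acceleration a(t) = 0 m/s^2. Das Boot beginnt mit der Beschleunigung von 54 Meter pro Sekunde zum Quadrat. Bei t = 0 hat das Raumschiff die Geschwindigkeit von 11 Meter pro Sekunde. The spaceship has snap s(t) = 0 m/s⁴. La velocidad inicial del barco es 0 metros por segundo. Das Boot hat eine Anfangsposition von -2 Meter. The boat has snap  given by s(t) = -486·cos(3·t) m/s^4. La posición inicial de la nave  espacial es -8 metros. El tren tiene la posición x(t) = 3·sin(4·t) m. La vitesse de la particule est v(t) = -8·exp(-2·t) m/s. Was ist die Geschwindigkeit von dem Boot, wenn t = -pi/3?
Wir müssen unsere Gleichung für den Snap s(t) = -486·cos(3·t) 3-mal integrieren. Die Stammfunktion von dem Snap, mit j(0) = 0, ergibt den Ruck: j(t) = -162·sin(3·t). Die Stammfunktion von dem Ruck, mit a(0) = 54, ergibt die Beschleunigung: a(t) = 54·cos(3·t). Mit ∫a(t)dt und Anwendung von v(0) = 0, finden wir v(t) = 18·sin(3·t). Mit v(t) = 18·sin(3·t) und Einsetzen von t = -pi/3, finden wir v = 0.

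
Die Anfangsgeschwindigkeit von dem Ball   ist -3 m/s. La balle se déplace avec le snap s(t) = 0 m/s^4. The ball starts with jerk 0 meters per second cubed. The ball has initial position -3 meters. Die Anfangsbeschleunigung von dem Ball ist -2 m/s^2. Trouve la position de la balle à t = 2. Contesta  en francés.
Pour résoudre ceci, nous devons prendre 4 intégrales de notre équation du snap s(t) = 0. En intégrant le snap et en utilisant la condition initiale j(0) = 0, nous obtenons j(t) = 0. L'intégrale du jerk est l'accélération. En utilisant a(0) = -2, nous obtenons a(t) = -2. La primitive de l'accélération, avec v(0) = -3, donne la vitesse: v(t) = -2·t - 3. La primitive de la vitesse, avec x(0) = -3, donne la position: x(t) = -t^2 - 3·t - 3. En utilisant x(t) = -t^2 - 3·t - 3 et en substituant t = 2, nous trouvons x = -13.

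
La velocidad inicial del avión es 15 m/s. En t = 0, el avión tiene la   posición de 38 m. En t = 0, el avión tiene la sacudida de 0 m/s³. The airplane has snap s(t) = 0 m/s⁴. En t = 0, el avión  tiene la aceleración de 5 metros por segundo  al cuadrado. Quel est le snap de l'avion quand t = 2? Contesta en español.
Usando s(t) = 0 y sustituyendo t = 2, encontramos s = 0.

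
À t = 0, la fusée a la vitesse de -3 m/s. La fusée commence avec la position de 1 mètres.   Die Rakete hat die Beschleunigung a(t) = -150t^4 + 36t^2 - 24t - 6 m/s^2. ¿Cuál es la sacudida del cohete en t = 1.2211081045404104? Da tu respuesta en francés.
Pour résoudre ceci, nous devons prendre 1 dérivée de notre équation de l'accélération a(t) = -150·t^4 + 36·t^2 - 24·t - 6. En dérivant l'accélération, nous obtenons le jerk: j(t) = -600·t^3 + 72·t - 24. En utilisant j(t) = -600·t^3 + 72·t - 24 et en substituant t = 1.2211081045404104, nous trouvons j = -1028.56045878467.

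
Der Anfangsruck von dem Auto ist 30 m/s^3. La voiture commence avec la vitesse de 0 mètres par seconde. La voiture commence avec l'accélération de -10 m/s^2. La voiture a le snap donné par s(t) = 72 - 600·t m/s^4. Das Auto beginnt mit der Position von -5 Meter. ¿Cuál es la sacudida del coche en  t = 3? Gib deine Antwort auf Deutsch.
Wir müssen unsere Gleichung für den Snap s(t) = 72 - 600·t 1-mal integrieren. Durch Integration von dem Snap und Verwendung der Anfangsbedingung j(0) = 30, erhalten wir j(t) = -300·t^2 + 72·t + 30. Wir haben den Ruck j(t) = -300·t^2 + 72·t + 30. Durch Einsetzen von t = 3: j(3) = -2454.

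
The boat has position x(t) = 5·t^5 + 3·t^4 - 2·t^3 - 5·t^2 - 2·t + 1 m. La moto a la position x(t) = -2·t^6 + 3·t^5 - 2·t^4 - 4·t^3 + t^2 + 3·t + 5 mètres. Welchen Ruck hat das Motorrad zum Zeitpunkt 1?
Um dies zu lösen, müssen wir 3 Ableitungen unserer Gleichung für die Position x(t) = -2·t^6 + 3·t^5 - 2·t^4 - 4·t^3 + t^2 + 3·t + 5 nehmen. Die Ableitung von der Position ergibt die Geschwindigkeit: v(t) = -12·t^5 + 15·t^4 - 8·t^3 - 12·t^2 + 2·t + 3. Durch Ableiten von der Geschwindigkeit erhalten wir die Beschleunigung: a(t) = -60·t^4 + 60·t^3 - 24·t^2 - 24·t + 2. Die Ableitung von der Beschleunigung ergibt den Ruck: j(t) = -240·t^3 + 180·t^2 - 48·t - 24. Mit j(t) = -240·t^3 + 180·t^2 - 48·t - 24 und Einsetzen von t = 1, finden wir j = -132.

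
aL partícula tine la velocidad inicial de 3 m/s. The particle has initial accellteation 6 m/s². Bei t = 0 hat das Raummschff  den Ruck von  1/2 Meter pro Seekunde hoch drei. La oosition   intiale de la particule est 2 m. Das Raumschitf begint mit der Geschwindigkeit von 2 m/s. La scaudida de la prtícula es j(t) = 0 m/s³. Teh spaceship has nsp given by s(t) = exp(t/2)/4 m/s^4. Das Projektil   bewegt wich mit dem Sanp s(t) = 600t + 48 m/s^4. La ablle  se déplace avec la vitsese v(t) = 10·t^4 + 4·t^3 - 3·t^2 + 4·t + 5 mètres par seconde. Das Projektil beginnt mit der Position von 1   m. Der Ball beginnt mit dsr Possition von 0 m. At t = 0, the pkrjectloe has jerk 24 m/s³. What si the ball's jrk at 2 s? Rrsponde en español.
Para resolver esto, necesitamos tomar 2 derivadas de nuestra ecuación de la velocidad v(t) = 10·t^4 + 4·t^3 - 3·t^2 + 4·t + 5. La derivada de la velocidad da la aceleración: a(t) = 40·t^3 + 12·t^2 - 6·t + 4. La derivada de la aceleración da la sacudida: j(t) = 120·t^2 + 24·t - 6. Usando j(t) = 120·t^2 + 24·t - 6 y sustituyendo t = 2, encontramos j = 522.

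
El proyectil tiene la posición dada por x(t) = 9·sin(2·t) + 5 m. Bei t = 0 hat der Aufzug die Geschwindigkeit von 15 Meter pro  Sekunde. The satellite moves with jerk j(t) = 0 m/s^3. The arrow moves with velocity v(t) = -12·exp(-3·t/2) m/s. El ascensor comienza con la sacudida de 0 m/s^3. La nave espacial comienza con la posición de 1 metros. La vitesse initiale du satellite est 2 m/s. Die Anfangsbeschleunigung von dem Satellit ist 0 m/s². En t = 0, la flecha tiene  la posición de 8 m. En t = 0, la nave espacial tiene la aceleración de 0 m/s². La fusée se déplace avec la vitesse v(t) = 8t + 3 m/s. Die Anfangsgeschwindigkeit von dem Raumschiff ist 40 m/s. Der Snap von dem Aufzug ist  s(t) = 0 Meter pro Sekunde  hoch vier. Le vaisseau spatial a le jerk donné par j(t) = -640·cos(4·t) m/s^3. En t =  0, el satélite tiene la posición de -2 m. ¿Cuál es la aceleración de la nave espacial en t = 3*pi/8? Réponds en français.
Nous devons intégrer notre équation du jerk j(t) = -640·cos(4·t) 1 fois. La primitive du jerk est l'accélération. En utilisant a(0) = 0, nous obtenons a(t) = -160·sin(4·t). De l'équation de l'accélération a(t) = -160·sin(4·t), nous substituons t = 3*pi/8 pour obtenir a = 160.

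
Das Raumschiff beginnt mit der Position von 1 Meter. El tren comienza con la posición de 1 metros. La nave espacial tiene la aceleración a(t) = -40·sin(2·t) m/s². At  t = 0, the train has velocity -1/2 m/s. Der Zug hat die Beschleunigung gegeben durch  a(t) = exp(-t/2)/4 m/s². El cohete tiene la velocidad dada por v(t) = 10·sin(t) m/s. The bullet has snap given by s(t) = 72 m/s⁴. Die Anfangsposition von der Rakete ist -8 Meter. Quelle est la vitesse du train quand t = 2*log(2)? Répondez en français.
Pour résoudre ceci, nous devons prendre 1 primitive de notre équation de l'accélération a(t) = exp(-t/2)/4. En prenant ∫a(t)dt et en appliquant v(0) = -1/2, nous trouvons v(t) = -exp(-t/2)/2. De l'équation de la vitesse v(t) = -exp(-t/2)/2, nous substituons t = 2*log(2) pour obtenir v = -1/4.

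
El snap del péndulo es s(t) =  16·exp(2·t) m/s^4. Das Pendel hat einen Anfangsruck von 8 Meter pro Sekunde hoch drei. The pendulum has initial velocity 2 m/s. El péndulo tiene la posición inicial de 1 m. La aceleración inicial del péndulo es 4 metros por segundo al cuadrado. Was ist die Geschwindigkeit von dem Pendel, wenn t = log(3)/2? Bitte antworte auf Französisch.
Pour résoudre ceci, nous devons prendre 3 primitives de notre équation du snap s(t) = 16·exp(2·t). En intégrant le snap et en utilisant la condition initiale j(0) = 8, nous obtenons j(t) = 8·exp(2·t). En prenant ∫j(t)dt et en appliquant a(0) = 4, nous trouvons a(t) = 4·exp(2·t). En prenant ∫a(t)dt et en appliquant v(0) = 2, nous trouvons v(t) = 2·exp(2·t). Nous avons la vitesse v(t) = 2·exp(2·t). En substituant t = log(3)/2: v(log(3)/2) = 6.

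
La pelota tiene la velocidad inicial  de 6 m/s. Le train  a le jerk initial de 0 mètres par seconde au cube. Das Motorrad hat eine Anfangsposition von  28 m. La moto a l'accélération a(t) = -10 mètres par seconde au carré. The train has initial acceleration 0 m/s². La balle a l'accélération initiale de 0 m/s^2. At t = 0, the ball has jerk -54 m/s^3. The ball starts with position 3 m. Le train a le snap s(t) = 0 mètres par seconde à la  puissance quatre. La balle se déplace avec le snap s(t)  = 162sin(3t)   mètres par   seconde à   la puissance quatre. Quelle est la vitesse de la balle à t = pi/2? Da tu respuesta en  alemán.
Wir müssen die Stammfunktion unserer Gleichung für den Snap s(t) = 162·sin(3·t) 3-mal finden. Das Integral von dem Snap ist der Ruck. Mit j(0) = -54 erhalten wir j(t) = -54·cos(3·t). Die Stammfunktion von dem Ruck ist die Beschleunigung. Mit a(0) = 0 erhalten wir a(t) = -18·sin(3·t). Durch Integration von der Beschleunigung und Verwendung der Anfangsbedingung v(0) = 6, erhalten wir v(t) = 6·cos(3·t). Aus der Gleichung für die Geschwindigkeit v(t) = 6·cos(3·t), setzen wir t = pi/2 ein und erhalten v = 0.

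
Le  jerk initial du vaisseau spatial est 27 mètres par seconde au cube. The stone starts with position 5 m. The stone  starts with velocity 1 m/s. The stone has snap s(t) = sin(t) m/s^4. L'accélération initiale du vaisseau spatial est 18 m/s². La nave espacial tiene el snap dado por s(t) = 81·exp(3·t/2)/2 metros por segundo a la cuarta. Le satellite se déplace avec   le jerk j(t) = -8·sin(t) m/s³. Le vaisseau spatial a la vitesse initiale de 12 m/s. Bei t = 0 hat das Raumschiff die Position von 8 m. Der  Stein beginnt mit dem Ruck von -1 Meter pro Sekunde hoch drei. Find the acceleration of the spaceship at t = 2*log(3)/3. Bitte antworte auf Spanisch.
Partiendo del snap s(t) = 81·exp(3·t/2)/2, tomamos 2 antiderivadas. La integral del snap es la sacudida. Usando j(0) = 27, obtenemos j(t) = 27·exp(3·t/2). Integrando la sacudida y usando la condición inicial a(0) = 18, obtenemos a(t) = 18·exp(3·t/2). De la ecuación de la aceleración a(t) = 18·exp(3·t/2), sustituimos t = 2*log(3)/3 para obtener a = 54.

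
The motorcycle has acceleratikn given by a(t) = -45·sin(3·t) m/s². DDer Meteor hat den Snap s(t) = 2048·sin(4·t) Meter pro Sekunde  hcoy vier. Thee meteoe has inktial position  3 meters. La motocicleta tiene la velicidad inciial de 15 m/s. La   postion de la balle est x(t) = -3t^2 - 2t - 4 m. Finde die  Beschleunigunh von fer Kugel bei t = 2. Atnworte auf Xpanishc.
Para resolver esto, necesitamos tomar 2 derivadas de nuestra ecuación de la posición x(t) = -3·t^2 - 2·t - 4. La derivada de la posición da la velocidad: v(t) = -6·t - 2. Derivando la velocidad, obtenemos la aceleración: a(t) = -6. De la ecuación de la aceleración a(t) = -6, sustituimos t = 2 para obtener a = -6.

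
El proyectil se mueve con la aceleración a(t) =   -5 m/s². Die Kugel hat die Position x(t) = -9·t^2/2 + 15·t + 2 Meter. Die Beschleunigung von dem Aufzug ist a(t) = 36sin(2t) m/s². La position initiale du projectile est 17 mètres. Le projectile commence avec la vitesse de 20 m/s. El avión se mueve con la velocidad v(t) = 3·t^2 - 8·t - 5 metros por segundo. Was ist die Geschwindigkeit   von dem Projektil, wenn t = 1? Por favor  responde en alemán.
Um dies zu lösen, müssen wir 1 Integral unserer Gleichung für die Beschleunigung a(t) = -5 finden. Durch Integration von der Beschleunigung und Verwendung der Anfangsbedingung v(0) = 20, erhalten wir v(t) = 20 - 5·t. Aus der Gleichung für die Geschwindigkeit v(t) = 20 - 5·t, setzen wir t = 1 ein und erhalten v = 15.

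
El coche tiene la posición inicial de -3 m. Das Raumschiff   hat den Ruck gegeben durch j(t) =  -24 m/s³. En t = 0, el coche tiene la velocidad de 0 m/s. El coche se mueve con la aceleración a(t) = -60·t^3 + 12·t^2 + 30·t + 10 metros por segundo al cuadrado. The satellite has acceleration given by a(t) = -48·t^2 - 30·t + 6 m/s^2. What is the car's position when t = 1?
We need to integrate our acceleration equation a(t) = -60·t^3 + 12·t^2 + 30·t + 10 2 times. Taking ∫a(t)dt and applying v(0) = 0, we find v(t) = t·(-15·t^3 + 4·t^2 + 15·t + 10). The integral of velocity is position. Using x(0) = -3, we get x(t) = -3·t^5 + t^4 + 5·t^3 + 5·t^2 - 3. From the given position equation x(t) = -3·t^5 + t^4 + 5·t^3 + 5·t^2 - 3, we substitute t = 1 to get x = 5.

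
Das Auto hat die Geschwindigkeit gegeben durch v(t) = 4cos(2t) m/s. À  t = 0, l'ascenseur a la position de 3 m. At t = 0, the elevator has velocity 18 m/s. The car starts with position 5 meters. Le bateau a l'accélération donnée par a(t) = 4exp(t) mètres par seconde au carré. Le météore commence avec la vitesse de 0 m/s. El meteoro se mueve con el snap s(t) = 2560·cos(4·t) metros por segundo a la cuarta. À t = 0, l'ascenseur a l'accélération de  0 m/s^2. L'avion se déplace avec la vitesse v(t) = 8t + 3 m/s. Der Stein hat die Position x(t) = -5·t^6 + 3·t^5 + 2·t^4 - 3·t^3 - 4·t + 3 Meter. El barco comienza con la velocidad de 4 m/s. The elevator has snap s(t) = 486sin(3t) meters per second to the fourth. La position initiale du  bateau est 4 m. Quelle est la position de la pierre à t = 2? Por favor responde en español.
Usando x(t) = -5·t^6 + 3·t^5 + 2·t^4 - 3·t^3 - 4·t + 3 y sustituyendo t = 2, encontramos x = -221.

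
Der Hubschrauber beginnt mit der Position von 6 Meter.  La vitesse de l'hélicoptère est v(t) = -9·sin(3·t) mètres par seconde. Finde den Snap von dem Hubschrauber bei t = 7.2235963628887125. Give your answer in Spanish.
Para resolver esto, necesitamos tomar 3 derivadas de nuestra ecuación de la velocidad v(t) = -9·sin(3·t). Tomando d/dt de v(t), encontramos a(t) = -27·cos(3·t). Tomando d/dt de a(t), encontramos j(t) = 81·sin(3·t). Tomando d/dt de j(t), encontramos s(t) = 243·cos(3·t). De la ecuación del snap s(t) = 243·cos(3·t), sustituimos t = 7.2235963628887125 para obtener s = -230.636712662121.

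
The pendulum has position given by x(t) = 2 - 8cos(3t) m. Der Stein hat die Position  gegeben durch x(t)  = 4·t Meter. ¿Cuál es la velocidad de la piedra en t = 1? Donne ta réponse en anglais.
Starting from position x(t) = 4·t, we take 1 derivative. The derivative of position gives velocity: v(t) = 4. We have velocity v(t) = 4. Substituting t = 1: v(1) = 4.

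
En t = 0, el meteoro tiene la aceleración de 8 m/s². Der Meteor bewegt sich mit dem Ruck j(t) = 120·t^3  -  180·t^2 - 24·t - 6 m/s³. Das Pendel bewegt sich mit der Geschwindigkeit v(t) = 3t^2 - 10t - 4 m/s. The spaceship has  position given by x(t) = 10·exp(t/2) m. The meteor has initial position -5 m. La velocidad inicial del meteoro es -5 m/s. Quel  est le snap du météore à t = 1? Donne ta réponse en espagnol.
Debemos derivar nuestra ecuación de la sacudida j(t) = 120·t^3 - 180·t^2 - 24·t - 6 1 vez. Tomando d/dt de j(t), encontramos s(t) = 360·t^2 - 360·t - 24. Tenemos el snap s(t) = 360·t^2 - 360·t - 24. Sustituyendo t = 1: s(1) = -24.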